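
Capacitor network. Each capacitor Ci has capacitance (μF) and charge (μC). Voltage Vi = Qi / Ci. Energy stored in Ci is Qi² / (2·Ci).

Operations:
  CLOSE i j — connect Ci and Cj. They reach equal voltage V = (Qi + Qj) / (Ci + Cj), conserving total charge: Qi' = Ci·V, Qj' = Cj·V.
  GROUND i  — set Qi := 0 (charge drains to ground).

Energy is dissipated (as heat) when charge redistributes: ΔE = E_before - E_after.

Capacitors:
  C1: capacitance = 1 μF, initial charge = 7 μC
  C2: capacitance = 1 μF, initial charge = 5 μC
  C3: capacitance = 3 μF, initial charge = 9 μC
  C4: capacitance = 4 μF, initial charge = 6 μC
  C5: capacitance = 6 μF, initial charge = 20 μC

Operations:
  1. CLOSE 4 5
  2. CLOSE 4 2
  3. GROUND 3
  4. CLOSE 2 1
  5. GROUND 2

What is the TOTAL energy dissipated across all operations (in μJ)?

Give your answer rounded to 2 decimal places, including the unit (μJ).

Answer: 36.38 μJ

Derivation:
Initial: C1(1μF, Q=7μC, V=7.00V), C2(1μF, Q=5μC, V=5.00V), C3(3μF, Q=9μC, V=3.00V), C4(4μF, Q=6μC, V=1.50V), C5(6μF, Q=20μC, V=3.33V)
Op 1: CLOSE 4-5: Q_total=26.00, C_total=10.00, V=2.60; Q4=10.40, Q5=15.60; dissipated=4.033
Op 2: CLOSE 4-2: Q_total=15.40, C_total=5.00, V=3.08; Q4=12.32, Q2=3.08; dissipated=2.304
Op 3: GROUND 3: Q3=0; energy lost=13.500
Op 4: CLOSE 2-1: Q_total=10.08, C_total=2.00, V=5.04; Q2=5.04, Q1=5.04; dissipated=3.842
Op 5: GROUND 2: Q2=0; energy lost=12.701
Total dissipated: 36.380 μJ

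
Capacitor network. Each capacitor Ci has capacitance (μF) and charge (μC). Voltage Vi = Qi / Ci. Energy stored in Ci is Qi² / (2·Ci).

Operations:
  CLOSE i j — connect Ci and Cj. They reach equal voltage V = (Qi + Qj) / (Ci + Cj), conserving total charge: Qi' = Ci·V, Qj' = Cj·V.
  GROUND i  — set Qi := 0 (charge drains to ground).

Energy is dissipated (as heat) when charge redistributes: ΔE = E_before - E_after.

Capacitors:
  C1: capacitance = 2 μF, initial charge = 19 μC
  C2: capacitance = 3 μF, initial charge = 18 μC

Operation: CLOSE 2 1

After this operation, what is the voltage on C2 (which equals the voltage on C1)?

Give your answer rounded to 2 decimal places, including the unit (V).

Initial: C1(2μF, Q=19μC, V=9.50V), C2(3μF, Q=18μC, V=6.00V)
Op 1: CLOSE 2-1: Q_total=37.00, C_total=5.00, V=7.40; Q2=22.20, Q1=14.80; dissipated=7.350

Answer: 7.40 V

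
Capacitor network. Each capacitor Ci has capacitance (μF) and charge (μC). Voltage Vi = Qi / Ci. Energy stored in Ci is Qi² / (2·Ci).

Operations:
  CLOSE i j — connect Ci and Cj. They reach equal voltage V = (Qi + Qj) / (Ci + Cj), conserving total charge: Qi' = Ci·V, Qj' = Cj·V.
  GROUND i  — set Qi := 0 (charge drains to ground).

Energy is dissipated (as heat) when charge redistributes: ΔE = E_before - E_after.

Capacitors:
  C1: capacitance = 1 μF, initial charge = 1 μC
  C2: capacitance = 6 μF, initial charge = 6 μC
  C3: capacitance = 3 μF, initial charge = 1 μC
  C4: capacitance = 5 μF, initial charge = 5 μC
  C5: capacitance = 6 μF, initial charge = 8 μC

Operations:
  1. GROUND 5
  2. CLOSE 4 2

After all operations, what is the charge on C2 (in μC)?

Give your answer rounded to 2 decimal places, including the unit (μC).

Initial: C1(1μF, Q=1μC, V=1.00V), C2(6μF, Q=6μC, V=1.00V), C3(3μF, Q=1μC, V=0.33V), C4(5μF, Q=5μC, V=1.00V), C5(6μF, Q=8μC, V=1.33V)
Op 1: GROUND 5: Q5=0; energy lost=5.333
Op 2: CLOSE 4-2: Q_total=11.00, C_total=11.00, V=1.00; Q4=5.00, Q2=6.00; dissipated=0.000
Final charges: Q1=1.00, Q2=6.00, Q3=1.00, Q4=5.00, Q5=0.00

Answer: 6.00 μC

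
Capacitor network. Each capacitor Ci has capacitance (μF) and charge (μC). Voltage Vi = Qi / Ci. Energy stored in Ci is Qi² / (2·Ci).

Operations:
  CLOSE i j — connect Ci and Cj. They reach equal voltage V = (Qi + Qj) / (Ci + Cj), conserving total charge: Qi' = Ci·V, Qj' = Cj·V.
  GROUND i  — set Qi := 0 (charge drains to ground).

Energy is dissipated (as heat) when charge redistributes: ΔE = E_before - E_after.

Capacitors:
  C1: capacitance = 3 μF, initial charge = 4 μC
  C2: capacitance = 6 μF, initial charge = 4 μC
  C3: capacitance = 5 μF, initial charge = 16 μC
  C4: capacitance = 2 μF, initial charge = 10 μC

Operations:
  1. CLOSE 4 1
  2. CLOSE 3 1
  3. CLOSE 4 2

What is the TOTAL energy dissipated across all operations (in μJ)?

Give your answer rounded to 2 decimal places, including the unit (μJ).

Initial: C1(3μF, Q=4μC, V=1.33V), C2(6μF, Q=4μC, V=0.67V), C3(5μF, Q=16μC, V=3.20V), C4(2μF, Q=10μC, V=5.00V)
Op 1: CLOSE 4-1: Q_total=14.00, C_total=5.00, V=2.80; Q4=5.60, Q1=8.40; dissipated=8.067
Op 2: CLOSE 3-1: Q_total=24.40, C_total=8.00, V=3.05; Q3=15.25, Q1=9.15; dissipated=0.150
Op 3: CLOSE 4-2: Q_total=9.60, C_total=8.00, V=1.20; Q4=2.40, Q2=7.20; dissipated=3.413
Total dissipated: 11.630 μJ

Answer: 11.63 μJ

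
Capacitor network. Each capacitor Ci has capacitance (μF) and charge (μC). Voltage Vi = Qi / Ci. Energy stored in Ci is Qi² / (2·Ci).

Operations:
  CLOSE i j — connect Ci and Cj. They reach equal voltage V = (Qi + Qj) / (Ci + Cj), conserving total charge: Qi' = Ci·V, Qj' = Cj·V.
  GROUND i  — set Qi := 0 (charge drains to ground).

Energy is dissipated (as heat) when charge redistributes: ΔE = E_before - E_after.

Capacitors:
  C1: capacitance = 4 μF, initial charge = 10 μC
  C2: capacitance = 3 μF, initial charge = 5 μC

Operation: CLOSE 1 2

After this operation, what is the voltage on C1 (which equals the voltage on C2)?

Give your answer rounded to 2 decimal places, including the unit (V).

Initial: C1(4μF, Q=10μC, V=2.50V), C2(3μF, Q=5μC, V=1.67V)
Op 1: CLOSE 1-2: Q_total=15.00, C_total=7.00, V=2.14; Q1=8.57, Q2=6.43; dissipated=0.595

Answer: 2.14 V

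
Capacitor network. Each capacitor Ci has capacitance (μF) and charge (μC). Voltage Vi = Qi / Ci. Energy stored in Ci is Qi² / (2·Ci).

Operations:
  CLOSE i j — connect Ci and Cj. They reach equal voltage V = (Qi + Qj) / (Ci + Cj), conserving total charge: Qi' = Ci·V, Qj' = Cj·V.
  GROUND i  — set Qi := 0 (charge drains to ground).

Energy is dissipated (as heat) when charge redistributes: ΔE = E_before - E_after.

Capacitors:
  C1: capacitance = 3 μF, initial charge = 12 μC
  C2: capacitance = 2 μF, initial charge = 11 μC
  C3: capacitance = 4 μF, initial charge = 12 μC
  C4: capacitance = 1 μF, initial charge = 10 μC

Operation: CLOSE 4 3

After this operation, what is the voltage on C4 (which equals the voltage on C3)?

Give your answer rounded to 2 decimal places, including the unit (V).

Initial: C1(3μF, Q=12μC, V=4.00V), C2(2μF, Q=11μC, V=5.50V), C3(4μF, Q=12μC, V=3.00V), C4(1μF, Q=10μC, V=10.00V)
Op 1: CLOSE 4-3: Q_total=22.00, C_total=5.00, V=4.40; Q4=4.40, Q3=17.60; dissipated=19.600

Answer: 4.40 V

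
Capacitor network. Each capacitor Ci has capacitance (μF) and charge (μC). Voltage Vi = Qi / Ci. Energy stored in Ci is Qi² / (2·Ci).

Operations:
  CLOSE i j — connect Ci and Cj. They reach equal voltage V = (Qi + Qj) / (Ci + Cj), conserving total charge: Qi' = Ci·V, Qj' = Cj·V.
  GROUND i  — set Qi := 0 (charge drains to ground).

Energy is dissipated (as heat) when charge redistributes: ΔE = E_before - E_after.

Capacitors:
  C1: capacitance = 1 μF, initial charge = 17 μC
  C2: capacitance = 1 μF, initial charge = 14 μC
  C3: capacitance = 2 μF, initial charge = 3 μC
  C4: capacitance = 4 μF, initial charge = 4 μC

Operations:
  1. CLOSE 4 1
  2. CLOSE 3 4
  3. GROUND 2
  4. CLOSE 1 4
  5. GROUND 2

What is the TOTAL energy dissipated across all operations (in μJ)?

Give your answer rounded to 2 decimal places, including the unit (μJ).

Answer: 205.58 μJ

Derivation:
Initial: C1(1μF, Q=17μC, V=17.00V), C2(1μF, Q=14μC, V=14.00V), C3(2μF, Q=3μC, V=1.50V), C4(4μF, Q=4μC, V=1.00V)
Op 1: CLOSE 4-1: Q_total=21.00, C_total=5.00, V=4.20; Q4=16.80, Q1=4.20; dissipated=102.400
Op 2: CLOSE 3-4: Q_total=19.80, C_total=6.00, V=3.30; Q3=6.60, Q4=13.20; dissipated=4.860
Op 3: GROUND 2: Q2=0; energy lost=98.000
Op 4: CLOSE 1-4: Q_total=17.40, C_total=5.00, V=3.48; Q1=3.48, Q4=13.92; dissipated=0.324
Op 5: GROUND 2: Q2=0; energy lost=0.000
Total dissipated: 205.584 μJ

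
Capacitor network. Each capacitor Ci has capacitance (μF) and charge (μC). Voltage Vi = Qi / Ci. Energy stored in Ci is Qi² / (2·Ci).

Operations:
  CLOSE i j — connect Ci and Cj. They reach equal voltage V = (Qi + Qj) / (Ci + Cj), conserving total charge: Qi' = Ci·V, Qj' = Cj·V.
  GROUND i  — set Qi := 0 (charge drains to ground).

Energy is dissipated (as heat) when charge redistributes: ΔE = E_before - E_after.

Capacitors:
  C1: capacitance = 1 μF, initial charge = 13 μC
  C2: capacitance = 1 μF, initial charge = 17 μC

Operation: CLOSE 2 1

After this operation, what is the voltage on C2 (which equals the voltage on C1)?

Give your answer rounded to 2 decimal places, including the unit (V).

Initial: C1(1μF, Q=13μC, V=13.00V), C2(1μF, Q=17μC, V=17.00V)
Op 1: CLOSE 2-1: Q_total=30.00, C_total=2.00, V=15.00; Q2=15.00, Q1=15.00; dissipated=4.000

Answer: 15.00 V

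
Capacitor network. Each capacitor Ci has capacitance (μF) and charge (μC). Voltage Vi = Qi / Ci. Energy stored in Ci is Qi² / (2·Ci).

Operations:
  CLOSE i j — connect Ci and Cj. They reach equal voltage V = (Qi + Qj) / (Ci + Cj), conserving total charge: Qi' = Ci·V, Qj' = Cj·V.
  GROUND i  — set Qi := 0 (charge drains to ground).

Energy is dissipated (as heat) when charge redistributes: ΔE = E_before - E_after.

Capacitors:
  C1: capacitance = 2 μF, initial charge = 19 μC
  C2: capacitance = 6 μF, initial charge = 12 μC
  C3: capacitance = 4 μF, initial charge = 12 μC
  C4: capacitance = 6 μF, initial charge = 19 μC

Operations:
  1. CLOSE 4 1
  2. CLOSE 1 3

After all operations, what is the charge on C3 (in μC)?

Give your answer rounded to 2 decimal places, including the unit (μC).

Answer: 14.33 μC

Derivation:
Initial: C1(2μF, Q=19μC, V=9.50V), C2(6μF, Q=12μC, V=2.00V), C3(4μF, Q=12μC, V=3.00V), C4(6μF, Q=19μC, V=3.17V)
Op 1: CLOSE 4-1: Q_total=38.00, C_total=8.00, V=4.75; Q4=28.50, Q1=9.50; dissipated=30.083
Op 2: CLOSE 1-3: Q_total=21.50, C_total=6.00, V=3.58; Q1=7.17, Q3=14.33; dissipated=2.042
Final charges: Q1=7.17, Q2=12.00, Q3=14.33, Q4=28.50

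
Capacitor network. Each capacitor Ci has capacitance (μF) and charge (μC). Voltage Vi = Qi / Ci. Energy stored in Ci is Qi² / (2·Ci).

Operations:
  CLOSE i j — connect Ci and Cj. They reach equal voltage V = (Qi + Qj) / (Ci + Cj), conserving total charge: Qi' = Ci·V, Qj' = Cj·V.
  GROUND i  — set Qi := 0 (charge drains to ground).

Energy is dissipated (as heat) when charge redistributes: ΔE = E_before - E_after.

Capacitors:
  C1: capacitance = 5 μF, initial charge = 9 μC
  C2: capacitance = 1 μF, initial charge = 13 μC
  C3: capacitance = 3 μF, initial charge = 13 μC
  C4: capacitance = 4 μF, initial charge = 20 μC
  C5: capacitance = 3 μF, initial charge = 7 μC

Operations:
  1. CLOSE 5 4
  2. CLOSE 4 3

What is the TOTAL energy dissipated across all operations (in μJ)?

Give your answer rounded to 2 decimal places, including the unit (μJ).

Initial: C1(5μF, Q=9μC, V=1.80V), C2(1μF, Q=13μC, V=13.00V), C3(3μF, Q=13μC, V=4.33V), C4(4μF, Q=20μC, V=5.00V), C5(3μF, Q=7μC, V=2.33V)
Op 1: CLOSE 5-4: Q_total=27.00, C_total=7.00, V=3.86; Q5=11.57, Q4=15.43; dissipated=6.095
Op 2: CLOSE 4-3: Q_total=28.43, C_total=7.00, V=4.06; Q4=16.24, Q3=12.18; dissipated=0.194
Total dissipated: 6.290 μJ

Answer: 6.29 μJ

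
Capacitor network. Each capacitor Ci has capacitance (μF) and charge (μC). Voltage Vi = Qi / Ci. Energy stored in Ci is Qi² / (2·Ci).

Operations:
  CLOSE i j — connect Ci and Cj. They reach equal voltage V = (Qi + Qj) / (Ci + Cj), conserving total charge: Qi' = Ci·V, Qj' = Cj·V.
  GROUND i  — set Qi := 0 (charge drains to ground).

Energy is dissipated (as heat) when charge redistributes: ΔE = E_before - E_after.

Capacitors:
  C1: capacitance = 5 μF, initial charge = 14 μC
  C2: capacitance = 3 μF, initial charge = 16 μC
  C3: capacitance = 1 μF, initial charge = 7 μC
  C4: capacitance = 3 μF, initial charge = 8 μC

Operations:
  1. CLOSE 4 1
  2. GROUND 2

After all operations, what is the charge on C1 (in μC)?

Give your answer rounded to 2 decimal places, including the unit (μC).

Initial: C1(5μF, Q=14μC, V=2.80V), C2(3μF, Q=16μC, V=5.33V), C3(1μF, Q=7μC, V=7.00V), C4(3μF, Q=8μC, V=2.67V)
Op 1: CLOSE 4-1: Q_total=22.00, C_total=8.00, V=2.75; Q4=8.25, Q1=13.75; dissipated=0.017
Op 2: GROUND 2: Q2=0; energy lost=42.667
Final charges: Q1=13.75, Q2=0.00, Q3=7.00, Q4=8.25

Answer: 13.75 μC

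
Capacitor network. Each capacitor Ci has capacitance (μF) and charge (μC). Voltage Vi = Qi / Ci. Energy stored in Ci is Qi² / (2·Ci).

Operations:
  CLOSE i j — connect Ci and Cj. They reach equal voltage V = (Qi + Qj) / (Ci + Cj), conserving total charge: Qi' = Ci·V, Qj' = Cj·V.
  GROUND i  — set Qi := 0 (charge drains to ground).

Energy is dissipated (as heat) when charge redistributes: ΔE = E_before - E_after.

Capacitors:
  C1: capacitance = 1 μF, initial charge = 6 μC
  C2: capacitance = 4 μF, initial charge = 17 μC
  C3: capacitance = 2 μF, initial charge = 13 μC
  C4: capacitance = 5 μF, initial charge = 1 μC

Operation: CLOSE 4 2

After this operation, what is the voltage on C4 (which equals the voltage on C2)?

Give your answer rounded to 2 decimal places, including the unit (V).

Answer: 2.00 V

Derivation:
Initial: C1(1μF, Q=6μC, V=6.00V), C2(4μF, Q=17μC, V=4.25V), C3(2μF, Q=13μC, V=6.50V), C4(5μF, Q=1μC, V=0.20V)
Op 1: CLOSE 4-2: Q_total=18.00, C_total=9.00, V=2.00; Q4=10.00, Q2=8.00; dissipated=18.225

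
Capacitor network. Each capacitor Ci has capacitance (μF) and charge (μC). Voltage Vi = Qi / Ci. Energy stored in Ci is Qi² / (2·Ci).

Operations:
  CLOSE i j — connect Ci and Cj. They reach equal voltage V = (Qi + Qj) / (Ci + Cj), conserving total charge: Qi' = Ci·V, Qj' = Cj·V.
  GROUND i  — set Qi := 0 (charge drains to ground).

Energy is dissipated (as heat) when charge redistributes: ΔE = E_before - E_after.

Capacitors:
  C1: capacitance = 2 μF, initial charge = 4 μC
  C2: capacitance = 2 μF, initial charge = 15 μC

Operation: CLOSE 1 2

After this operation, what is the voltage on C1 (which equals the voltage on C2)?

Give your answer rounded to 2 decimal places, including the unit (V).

Answer: 4.75 V

Derivation:
Initial: C1(2μF, Q=4μC, V=2.00V), C2(2μF, Q=15μC, V=7.50V)
Op 1: CLOSE 1-2: Q_total=19.00, C_total=4.00, V=4.75; Q1=9.50, Q2=9.50; dissipated=15.125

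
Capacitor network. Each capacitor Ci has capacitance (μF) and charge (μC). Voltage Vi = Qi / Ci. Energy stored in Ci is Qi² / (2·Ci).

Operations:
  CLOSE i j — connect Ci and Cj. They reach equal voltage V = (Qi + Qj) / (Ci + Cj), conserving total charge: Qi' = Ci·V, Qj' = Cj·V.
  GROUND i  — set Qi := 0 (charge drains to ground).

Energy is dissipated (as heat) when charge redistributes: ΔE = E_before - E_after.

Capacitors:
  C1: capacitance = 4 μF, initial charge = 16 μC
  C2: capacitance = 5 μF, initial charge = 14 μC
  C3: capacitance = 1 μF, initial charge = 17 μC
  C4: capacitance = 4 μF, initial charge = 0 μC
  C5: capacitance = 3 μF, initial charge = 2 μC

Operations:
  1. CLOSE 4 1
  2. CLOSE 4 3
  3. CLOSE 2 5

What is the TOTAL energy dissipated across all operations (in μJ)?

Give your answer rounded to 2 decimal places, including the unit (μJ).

Answer: 110.27 μJ

Derivation:
Initial: C1(4μF, Q=16μC, V=4.00V), C2(5μF, Q=14μC, V=2.80V), C3(1μF, Q=17μC, V=17.00V), C4(4μF, Q=0μC, V=0.00V), C5(3μF, Q=2μC, V=0.67V)
Op 1: CLOSE 4-1: Q_total=16.00, C_total=8.00, V=2.00; Q4=8.00, Q1=8.00; dissipated=16.000
Op 2: CLOSE 4-3: Q_total=25.00, C_total=5.00, V=5.00; Q4=20.00, Q3=5.00; dissipated=90.000
Op 3: CLOSE 2-5: Q_total=16.00, C_total=8.00, V=2.00; Q2=10.00, Q5=6.00; dissipated=4.267
Total dissipated: 110.267 μJ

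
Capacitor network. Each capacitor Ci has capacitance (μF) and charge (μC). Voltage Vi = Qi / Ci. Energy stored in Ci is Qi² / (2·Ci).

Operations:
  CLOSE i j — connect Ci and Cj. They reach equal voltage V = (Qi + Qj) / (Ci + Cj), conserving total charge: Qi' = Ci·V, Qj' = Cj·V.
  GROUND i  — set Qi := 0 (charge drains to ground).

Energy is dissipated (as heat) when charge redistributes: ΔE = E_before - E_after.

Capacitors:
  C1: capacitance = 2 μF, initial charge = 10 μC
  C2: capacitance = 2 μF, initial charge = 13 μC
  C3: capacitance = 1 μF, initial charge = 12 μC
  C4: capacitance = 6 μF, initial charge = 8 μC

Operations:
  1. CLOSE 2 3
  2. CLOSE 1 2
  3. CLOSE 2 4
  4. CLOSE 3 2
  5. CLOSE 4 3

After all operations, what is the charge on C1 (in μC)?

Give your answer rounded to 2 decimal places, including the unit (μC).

Initial: C1(2μF, Q=10μC, V=5.00V), C2(2μF, Q=13μC, V=6.50V), C3(1μF, Q=12μC, V=12.00V), C4(6μF, Q=8μC, V=1.33V)
Op 1: CLOSE 2-3: Q_total=25.00, C_total=3.00, V=8.33; Q2=16.67, Q3=8.33; dissipated=10.083
Op 2: CLOSE 1-2: Q_total=26.67, C_total=4.00, V=6.67; Q1=13.33, Q2=13.33; dissipated=5.556
Op 3: CLOSE 2-4: Q_total=21.33, C_total=8.00, V=2.67; Q2=5.33, Q4=16.00; dissipated=21.333
Op 4: CLOSE 3-2: Q_total=13.67, C_total=3.00, V=4.56; Q3=4.56, Q2=9.11; dissipated=10.704
Op 5: CLOSE 4-3: Q_total=20.56, C_total=7.00, V=2.94; Q4=17.62, Q3=2.94; dissipated=1.529
Final charges: Q1=13.33, Q2=9.11, Q3=2.94, Q4=17.62

Answer: 13.33 μC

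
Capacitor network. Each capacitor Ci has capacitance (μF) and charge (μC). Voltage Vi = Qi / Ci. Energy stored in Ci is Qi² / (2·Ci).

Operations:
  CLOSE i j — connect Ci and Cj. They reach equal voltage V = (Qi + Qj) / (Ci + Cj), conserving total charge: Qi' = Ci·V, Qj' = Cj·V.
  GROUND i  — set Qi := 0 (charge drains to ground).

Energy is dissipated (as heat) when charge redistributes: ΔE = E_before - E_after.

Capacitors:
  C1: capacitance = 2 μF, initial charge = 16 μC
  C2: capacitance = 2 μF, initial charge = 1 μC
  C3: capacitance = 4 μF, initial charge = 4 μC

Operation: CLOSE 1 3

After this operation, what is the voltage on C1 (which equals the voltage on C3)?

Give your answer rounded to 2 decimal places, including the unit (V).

Initial: C1(2μF, Q=16μC, V=8.00V), C2(2μF, Q=1μC, V=0.50V), C3(4μF, Q=4μC, V=1.00V)
Op 1: CLOSE 1-3: Q_total=20.00, C_total=6.00, V=3.33; Q1=6.67, Q3=13.33; dissipated=32.667

Answer: 3.33 V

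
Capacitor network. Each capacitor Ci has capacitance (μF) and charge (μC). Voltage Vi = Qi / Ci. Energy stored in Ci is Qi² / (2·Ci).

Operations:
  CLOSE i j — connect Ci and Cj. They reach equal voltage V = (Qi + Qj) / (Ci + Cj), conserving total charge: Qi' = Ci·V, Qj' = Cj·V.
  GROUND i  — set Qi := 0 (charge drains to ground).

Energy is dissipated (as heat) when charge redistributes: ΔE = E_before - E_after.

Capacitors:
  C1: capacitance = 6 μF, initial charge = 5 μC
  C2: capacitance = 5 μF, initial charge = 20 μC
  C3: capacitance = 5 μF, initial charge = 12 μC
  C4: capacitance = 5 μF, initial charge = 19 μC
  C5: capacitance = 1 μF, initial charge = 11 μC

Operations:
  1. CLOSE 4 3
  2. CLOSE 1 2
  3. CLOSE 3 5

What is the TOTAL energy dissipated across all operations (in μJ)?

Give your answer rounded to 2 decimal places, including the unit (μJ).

Answer: 42.13 μJ

Derivation:
Initial: C1(6μF, Q=5μC, V=0.83V), C2(5μF, Q=20μC, V=4.00V), C3(5μF, Q=12μC, V=2.40V), C4(5μF, Q=19μC, V=3.80V), C5(1μF, Q=11μC, V=11.00V)
Op 1: CLOSE 4-3: Q_total=31.00, C_total=10.00, V=3.10; Q4=15.50, Q3=15.50; dissipated=2.450
Op 2: CLOSE 1-2: Q_total=25.00, C_total=11.00, V=2.27; Q1=13.64, Q2=11.36; dissipated=13.674
Op 3: CLOSE 3-5: Q_total=26.50, C_total=6.00, V=4.42; Q3=22.08, Q5=4.42; dissipated=26.004
Total dissipated: 42.128 μJ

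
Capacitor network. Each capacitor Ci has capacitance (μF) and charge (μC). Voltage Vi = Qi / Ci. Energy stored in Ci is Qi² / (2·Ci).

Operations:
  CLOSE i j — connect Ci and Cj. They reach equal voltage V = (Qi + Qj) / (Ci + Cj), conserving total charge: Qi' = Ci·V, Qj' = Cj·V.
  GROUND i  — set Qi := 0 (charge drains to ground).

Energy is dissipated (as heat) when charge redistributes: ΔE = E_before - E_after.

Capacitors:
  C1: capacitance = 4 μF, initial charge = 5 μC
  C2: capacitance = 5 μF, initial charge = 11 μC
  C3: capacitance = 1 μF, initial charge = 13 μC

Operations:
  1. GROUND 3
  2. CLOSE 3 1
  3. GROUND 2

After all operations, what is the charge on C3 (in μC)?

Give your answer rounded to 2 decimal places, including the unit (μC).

Answer: 1.00 μC

Derivation:
Initial: C1(4μF, Q=5μC, V=1.25V), C2(5μF, Q=11μC, V=2.20V), C3(1μF, Q=13μC, V=13.00V)
Op 1: GROUND 3: Q3=0; energy lost=84.500
Op 2: CLOSE 3-1: Q_total=5.00, C_total=5.00, V=1.00; Q3=1.00, Q1=4.00; dissipated=0.625
Op 3: GROUND 2: Q2=0; energy lost=12.100
Final charges: Q1=4.00, Q2=0.00, Q3=1.00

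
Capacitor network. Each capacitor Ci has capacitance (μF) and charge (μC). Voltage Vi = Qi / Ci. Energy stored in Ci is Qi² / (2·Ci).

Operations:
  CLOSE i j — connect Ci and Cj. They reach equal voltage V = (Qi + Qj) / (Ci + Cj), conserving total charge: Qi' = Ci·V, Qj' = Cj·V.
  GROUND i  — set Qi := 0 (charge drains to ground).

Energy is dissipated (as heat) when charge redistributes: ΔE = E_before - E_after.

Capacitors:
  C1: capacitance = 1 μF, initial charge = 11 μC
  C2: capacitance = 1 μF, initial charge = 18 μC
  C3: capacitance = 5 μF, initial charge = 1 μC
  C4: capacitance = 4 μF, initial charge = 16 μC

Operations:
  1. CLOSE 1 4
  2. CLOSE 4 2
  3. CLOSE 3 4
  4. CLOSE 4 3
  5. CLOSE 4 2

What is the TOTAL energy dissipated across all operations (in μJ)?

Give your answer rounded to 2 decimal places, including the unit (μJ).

Initial: C1(1μF, Q=11μC, V=11.00V), C2(1μF, Q=18μC, V=18.00V), C3(5μF, Q=1μC, V=0.20V), C4(4μF, Q=16μC, V=4.00V)
Op 1: CLOSE 1-4: Q_total=27.00, C_total=5.00, V=5.40; Q1=5.40, Q4=21.60; dissipated=19.600
Op 2: CLOSE 4-2: Q_total=39.60, C_total=5.00, V=7.92; Q4=31.68, Q2=7.92; dissipated=63.504
Op 3: CLOSE 3-4: Q_total=32.68, C_total=9.00, V=3.63; Q3=18.16, Q4=14.52; dissipated=66.220
Op 4: CLOSE 4-3: Q_total=32.68, C_total=9.00, V=3.63; Q4=14.52, Q3=18.16; dissipated=0.000
Op 5: CLOSE 4-2: Q_total=22.44, C_total=5.00, V=4.49; Q4=17.96, Q2=4.49; dissipated=7.358
Total dissipated: 156.682 μJ

Answer: 156.68 μJ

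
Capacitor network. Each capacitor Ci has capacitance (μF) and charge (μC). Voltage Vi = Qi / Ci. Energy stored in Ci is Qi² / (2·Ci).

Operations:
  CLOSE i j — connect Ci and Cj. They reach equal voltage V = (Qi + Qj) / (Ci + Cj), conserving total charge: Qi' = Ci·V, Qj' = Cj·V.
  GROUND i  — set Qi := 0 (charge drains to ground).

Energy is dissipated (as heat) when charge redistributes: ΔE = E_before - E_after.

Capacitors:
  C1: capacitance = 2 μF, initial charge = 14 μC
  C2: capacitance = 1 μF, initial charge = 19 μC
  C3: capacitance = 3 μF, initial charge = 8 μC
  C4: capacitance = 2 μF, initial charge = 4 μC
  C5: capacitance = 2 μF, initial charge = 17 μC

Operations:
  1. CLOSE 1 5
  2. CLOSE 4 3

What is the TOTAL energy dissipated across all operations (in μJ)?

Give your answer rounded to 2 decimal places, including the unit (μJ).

Initial: C1(2μF, Q=14μC, V=7.00V), C2(1μF, Q=19μC, V=19.00V), C3(3μF, Q=8μC, V=2.67V), C4(2μF, Q=4μC, V=2.00V), C5(2μF, Q=17μC, V=8.50V)
Op 1: CLOSE 1-5: Q_total=31.00, C_total=4.00, V=7.75; Q1=15.50, Q5=15.50; dissipated=1.125
Op 2: CLOSE 4-3: Q_total=12.00, C_total=5.00, V=2.40; Q4=4.80, Q3=7.20; dissipated=0.267
Total dissipated: 1.392 μJ

Answer: 1.39 μJ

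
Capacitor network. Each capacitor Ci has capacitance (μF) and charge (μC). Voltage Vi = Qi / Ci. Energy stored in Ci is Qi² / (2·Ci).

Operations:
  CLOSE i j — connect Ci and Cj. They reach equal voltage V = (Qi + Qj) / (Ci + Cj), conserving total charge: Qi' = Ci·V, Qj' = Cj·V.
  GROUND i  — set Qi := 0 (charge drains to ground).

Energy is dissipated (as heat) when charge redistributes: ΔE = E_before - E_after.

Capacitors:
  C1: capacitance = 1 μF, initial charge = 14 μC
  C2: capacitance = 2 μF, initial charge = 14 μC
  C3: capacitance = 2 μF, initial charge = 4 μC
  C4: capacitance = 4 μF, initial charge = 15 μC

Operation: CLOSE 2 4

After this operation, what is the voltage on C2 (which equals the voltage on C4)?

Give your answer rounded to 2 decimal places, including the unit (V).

Answer: 4.83 V

Derivation:
Initial: C1(1μF, Q=14μC, V=14.00V), C2(2μF, Q=14μC, V=7.00V), C3(2μF, Q=4μC, V=2.00V), C4(4μF, Q=15μC, V=3.75V)
Op 1: CLOSE 2-4: Q_total=29.00, C_total=6.00, V=4.83; Q2=9.67, Q4=19.33; dissipated=7.042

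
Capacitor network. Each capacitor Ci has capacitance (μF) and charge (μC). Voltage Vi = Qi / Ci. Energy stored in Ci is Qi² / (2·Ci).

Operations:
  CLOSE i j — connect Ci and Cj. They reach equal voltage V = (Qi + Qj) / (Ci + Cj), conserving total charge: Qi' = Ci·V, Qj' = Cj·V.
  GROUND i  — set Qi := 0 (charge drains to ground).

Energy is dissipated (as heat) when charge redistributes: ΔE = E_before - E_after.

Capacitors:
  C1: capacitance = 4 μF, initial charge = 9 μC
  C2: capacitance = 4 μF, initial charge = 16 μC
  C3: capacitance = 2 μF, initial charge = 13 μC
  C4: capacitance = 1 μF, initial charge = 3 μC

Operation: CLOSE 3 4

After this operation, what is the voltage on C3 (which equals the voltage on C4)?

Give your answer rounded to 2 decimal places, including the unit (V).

Initial: C1(4μF, Q=9μC, V=2.25V), C2(4μF, Q=16μC, V=4.00V), C3(2μF, Q=13μC, V=6.50V), C4(1μF, Q=3μC, V=3.00V)
Op 1: CLOSE 3-4: Q_total=16.00, C_total=3.00, V=5.33; Q3=10.67, Q4=5.33; dissipated=4.083

Answer: 5.33 V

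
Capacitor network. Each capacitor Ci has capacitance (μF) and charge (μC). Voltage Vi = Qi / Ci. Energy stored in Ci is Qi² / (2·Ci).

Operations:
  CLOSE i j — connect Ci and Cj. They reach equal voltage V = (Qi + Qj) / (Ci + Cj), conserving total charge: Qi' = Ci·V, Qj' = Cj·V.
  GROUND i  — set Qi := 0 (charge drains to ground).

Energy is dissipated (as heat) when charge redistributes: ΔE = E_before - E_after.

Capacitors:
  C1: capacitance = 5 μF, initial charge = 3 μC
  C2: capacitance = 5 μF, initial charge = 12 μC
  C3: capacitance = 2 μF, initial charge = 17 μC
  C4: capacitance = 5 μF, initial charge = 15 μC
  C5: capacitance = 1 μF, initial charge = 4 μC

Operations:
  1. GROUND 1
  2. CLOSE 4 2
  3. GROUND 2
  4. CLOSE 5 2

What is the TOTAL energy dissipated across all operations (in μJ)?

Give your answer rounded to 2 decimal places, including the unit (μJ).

Initial: C1(5μF, Q=3μC, V=0.60V), C2(5μF, Q=12μC, V=2.40V), C3(2μF, Q=17μC, V=8.50V), C4(5μF, Q=15μC, V=3.00V), C5(1μF, Q=4μC, V=4.00V)
Op 1: GROUND 1: Q1=0; energy lost=0.900
Op 2: CLOSE 4-2: Q_total=27.00, C_total=10.00, V=2.70; Q4=13.50, Q2=13.50; dissipated=0.450
Op 3: GROUND 2: Q2=0; energy lost=18.225
Op 4: CLOSE 5-2: Q_total=4.00, C_total=6.00, V=0.67; Q5=0.67, Q2=3.33; dissipated=6.667
Total dissipated: 26.242 μJ

Answer: 26.24 μJ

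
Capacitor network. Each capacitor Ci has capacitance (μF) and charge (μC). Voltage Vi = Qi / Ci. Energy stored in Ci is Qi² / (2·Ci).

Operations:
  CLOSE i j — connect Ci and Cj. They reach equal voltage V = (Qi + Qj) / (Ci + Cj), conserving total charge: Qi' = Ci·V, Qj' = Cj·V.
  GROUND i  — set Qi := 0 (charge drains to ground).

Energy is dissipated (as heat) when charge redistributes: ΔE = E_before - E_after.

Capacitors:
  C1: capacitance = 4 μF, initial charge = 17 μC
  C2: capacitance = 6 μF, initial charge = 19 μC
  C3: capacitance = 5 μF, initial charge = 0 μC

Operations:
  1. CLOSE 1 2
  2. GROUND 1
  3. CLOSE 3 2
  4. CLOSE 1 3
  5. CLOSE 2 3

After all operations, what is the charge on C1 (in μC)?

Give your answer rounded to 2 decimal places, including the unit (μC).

Answer: 4.36 μC

Derivation:
Initial: C1(4μF, Q=17μC, V=4.25V), C2(6μF, Q=19μC, V=3.17V), C3(5μF, Q=0μC, V=0.00V)
Op 1: CLOSE 1-2: Q_total=36.00, C_total=10.00, V=3.60; Q1=14.40, Q2=21.60; dissipated=1.408
Op 2: GROUND 1: Q1=0; energy lost=25.920
Op 3: CLOSE 3-2: Q_total=21.60, C_total=11.00, V=1.96; Q3=9.82, Q2=11.78; dissipated=17.673
Op 4: CLOSE 1-3: Q_total=9.82, C_total=9.00, V=1.09; Q1=4.36, Q3=5.45; dissipated=4.284
Op 5: CLOSE 2-3: Q_total=17.24, C_total=11.00, V=1.57; Q2=9.40, Q3=7.83; dissipated=1.039
Final charges: Q1=4.36, Q2=9.40, Q3=7.83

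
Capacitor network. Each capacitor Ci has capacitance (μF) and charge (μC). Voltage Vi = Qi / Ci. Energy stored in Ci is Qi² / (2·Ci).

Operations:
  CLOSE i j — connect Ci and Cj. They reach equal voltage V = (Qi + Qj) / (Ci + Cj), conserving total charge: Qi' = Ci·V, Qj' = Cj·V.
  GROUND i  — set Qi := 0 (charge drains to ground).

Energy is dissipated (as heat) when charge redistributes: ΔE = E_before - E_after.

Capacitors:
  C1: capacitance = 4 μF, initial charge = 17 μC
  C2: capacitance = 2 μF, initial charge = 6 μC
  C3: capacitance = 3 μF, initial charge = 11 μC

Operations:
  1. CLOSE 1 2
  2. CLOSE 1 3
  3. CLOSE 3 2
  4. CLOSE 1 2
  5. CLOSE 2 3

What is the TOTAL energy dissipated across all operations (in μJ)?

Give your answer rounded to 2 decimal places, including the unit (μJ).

Answer: 1.07 μJ

Derivation:
Initial: C1(4μF, Q=17μC, V=4.25V), C2(2μF, Q=6μC, V=3.00V), C3(3μF, Q=11μC, V=3.67V)
Op 1: CLOSE 1-2: Q_total=23.00, C_total=6.00, V=3.83; Q1=15.33, Q2=7.67; dissipated=1.042
Op 2: CLOSE 1-3: Q_total=26.33, C_total=7.00, V=3.76; Q1=15.05, Q3=11.29; dissipated=0.024
Op 3: CLOSE 3-2: Q_total=18.95, C_total=5.00, V=3.79; Q3=11.37, Q2=7.58; dissipated=0.003
Op 4: CLOSE 1-2: Q_total=22.63, C_total=6.00, V=3.77; Q1=15.09, Q2=7.54; dissipated=0.001
Op 5: CLOSE 2-3: Q_total=18.91, C_total=5.00, V=3.78; Q2=7.57, Q3=11.35; dissipated=0.000
Total dissipated: 1.069 μJ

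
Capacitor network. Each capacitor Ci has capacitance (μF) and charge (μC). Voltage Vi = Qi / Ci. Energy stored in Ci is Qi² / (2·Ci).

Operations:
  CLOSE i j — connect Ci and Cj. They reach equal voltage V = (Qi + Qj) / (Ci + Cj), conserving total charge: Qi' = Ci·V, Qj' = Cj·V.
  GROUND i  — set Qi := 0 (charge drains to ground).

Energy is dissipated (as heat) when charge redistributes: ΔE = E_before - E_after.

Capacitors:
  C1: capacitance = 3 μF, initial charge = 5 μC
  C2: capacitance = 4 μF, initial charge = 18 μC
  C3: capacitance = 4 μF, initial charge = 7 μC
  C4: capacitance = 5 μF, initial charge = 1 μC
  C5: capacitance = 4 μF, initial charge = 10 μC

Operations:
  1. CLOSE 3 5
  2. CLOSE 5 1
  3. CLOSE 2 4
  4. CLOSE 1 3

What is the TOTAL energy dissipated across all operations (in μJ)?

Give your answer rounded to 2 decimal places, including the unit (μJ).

Initial: C1(3μF, Q=5μC, V=1.67V), C2(4μF, Q=18μC, V=4.50V), C3(4μF, Q=7μC, V=1.75V), C4(5μF, Q=1μC, V=0.20V), C5(4μF, Q=10μC, V=2.50V)
Op 1: CLOSE 3-5: Q_total=17.00, C_total=8.00, V=2.12; Q3=8.50, Q5=8.50; dissipated=0.562
Op 2: CLOSE 5-1: Q_total=13.50, C_total=7.00, V=1.93; Q5=7.71, Q1=5.79; dissipated=0.180
Op 3: CLOSE 2-4: Q_total=19.00, C_total=9.00, V=2.11; Q2=8.44, Q4=10.56; dissipated=20.544
Op 4: CLOSE 1-3: Q_total=14.29, C_total=7.00, V=2.04; Q1=6.12, Q3=8.16; dissipated=0.033
Total dissipated: 21.320 μJ

Answer: 21.32 μJ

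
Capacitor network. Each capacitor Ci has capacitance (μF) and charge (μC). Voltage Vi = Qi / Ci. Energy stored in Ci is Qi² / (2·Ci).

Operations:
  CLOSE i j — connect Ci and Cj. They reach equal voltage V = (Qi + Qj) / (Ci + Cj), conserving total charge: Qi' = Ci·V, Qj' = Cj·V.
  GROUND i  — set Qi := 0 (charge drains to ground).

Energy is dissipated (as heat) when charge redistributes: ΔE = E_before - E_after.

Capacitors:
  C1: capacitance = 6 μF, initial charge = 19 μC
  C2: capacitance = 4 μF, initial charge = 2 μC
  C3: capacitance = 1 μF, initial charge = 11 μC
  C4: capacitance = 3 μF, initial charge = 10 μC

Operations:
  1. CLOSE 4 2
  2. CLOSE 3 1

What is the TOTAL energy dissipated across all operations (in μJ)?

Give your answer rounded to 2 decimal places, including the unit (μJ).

Initial: C1(6μF, Q=19μC, V=3.17V), C2(4μF, Q=2μC, V=0.50V), C3(1μF, Q=11μC, V=11.00V), C4(3μF, Q=10μC, V=3.33V)
Op 1: CLOSE 4-2: Q_total=12.00, C_total=7.00, V=1.71; Q4=5.14, Q2=6.86; dissipated=6.881
Op 2: CLOSE 3-1: Q_total=30.00, C_total=7.00, V=4.29; Q3=4.29, Q1=25.71; dissipated=26.298
Total dissipated: 33.179 μJ

Answer: 33.18 μJ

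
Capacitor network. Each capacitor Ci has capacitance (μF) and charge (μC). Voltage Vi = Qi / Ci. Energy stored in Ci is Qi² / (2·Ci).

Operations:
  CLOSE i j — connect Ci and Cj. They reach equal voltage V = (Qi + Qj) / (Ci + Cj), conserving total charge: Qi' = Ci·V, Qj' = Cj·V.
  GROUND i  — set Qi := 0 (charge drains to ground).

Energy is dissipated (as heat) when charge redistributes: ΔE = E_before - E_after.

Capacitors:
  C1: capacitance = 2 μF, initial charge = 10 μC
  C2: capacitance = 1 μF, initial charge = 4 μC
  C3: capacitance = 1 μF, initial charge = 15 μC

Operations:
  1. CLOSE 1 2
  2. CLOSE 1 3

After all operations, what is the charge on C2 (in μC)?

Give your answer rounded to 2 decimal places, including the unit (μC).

Answer: 4.67 μC

Derivation:
Initial: C1(2μF, Q=10μC, V=5.00V), C2(1μF, Q=4μC, V=4.00V), C3(1μF, Q=15μC, V=15.00V)
Op 1: CLOSE 1-2: Q_total=14.00, C_total=3.00, V=4.67; Q1=9.33, Q2=4.67; dissipated=0.333
Op 2: CLOSE 1-3: Q_total=24.33, C_total=3.00, V=8.11; Q1=16.22, Q3=8.11; dissipated=35.593
Final charges: Q1=16.22, Q2=4.67, Q3=8.11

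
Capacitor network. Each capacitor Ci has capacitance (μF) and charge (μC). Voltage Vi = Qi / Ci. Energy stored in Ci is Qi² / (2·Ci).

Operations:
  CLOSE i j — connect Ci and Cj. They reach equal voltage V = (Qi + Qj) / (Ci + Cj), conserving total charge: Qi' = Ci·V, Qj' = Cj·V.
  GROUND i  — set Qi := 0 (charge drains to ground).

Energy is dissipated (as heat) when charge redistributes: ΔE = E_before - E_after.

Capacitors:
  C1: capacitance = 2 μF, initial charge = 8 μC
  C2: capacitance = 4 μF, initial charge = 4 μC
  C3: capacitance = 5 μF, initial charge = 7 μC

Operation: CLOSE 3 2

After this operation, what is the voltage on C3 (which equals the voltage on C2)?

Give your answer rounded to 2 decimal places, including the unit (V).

Initial: C1(2μF, Q=8μC, V=4.00V), C2(4μF, Q=4μC, V=1.00V), C3(5μF, Q=7μC, V=1.40V)
Op 1: CLOSE 3-2: Q_total=11.00, C_total=9.00, V=1.22; Q3=6.11, Q2=4.89; dissipated=0.178

Answer: 1.22 V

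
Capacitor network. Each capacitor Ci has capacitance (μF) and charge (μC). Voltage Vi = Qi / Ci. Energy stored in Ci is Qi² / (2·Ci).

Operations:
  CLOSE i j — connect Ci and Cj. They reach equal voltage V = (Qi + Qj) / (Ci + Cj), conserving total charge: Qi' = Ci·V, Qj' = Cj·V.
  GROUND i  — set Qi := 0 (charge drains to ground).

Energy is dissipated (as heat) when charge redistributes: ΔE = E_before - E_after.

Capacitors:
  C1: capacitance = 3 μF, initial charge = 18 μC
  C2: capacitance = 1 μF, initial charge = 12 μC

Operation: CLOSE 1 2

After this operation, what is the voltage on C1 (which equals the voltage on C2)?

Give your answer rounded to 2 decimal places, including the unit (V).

Initial: C1(3μF, Q=18μC, V=6.00V), C2(1μF, Q=12μC, V=12.00V)
Op 1: CLOSE 1-2: Q_total=30.00, C_total=4.00, V=7.50; Q1=22.50, Q2=7.50; dissipated=13.500

Answer: 7.50 V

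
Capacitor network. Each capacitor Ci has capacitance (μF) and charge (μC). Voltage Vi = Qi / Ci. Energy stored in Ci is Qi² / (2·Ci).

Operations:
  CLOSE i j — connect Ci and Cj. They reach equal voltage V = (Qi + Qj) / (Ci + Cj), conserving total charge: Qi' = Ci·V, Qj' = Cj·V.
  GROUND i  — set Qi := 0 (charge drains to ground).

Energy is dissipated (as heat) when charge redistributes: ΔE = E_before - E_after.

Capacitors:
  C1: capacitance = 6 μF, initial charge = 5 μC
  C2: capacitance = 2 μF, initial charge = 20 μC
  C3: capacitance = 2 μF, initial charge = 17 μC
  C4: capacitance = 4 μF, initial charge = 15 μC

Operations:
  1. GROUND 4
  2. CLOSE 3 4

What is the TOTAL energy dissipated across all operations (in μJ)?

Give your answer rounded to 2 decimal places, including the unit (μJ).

Initial: C1(6μF, Q=5μC, V=0.83V), C2(2μF, Q=20μC, V=10.00V), C3(2μF, Q=17μC, V=8.50V), C4(4μF, Q=15μC, V=3.75V)
Op 1: GROUND 4: Q4=0; energy lost=28.125
Op 2: CLOSE 3-4: Q_total=17.00, C_total=6.00, V=2.83; Q3=5.67, Q4=11.33; dissipated=48.167
Total dissipated: 76.292 μJ

Answer: 76.29 μJ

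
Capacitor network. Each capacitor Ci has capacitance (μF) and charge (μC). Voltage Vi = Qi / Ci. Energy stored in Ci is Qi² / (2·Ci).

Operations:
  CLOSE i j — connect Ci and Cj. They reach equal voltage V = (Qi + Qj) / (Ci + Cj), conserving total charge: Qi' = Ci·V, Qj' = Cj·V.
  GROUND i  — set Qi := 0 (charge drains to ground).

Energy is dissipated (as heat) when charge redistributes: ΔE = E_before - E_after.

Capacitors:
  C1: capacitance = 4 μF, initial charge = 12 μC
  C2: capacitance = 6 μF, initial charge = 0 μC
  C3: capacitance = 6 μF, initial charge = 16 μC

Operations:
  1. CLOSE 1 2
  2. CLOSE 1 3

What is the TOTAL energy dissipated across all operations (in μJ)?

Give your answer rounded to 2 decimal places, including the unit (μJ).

Answer: 13.38 μJ

Derivation:
Initial: C1(4μF, Q=12μC, V=3.00V), C2(6μF, Q=0μC, V=0.00V), C3(6μF, Q=16μC, V=2.67V)
Op 1: CLOSE 1-2: Q_total=12.00, C_total=10.00, V=1.20; Q1=4.80, Q2=7.20; dissipated=10.800
Op 2: CLOSE 1-3: Q_total=20.80, C_total=10.00, V=2.08; Q1=8.32, Q3=12.48; dissipated=2.581
Total dissipated: 13.381 μJ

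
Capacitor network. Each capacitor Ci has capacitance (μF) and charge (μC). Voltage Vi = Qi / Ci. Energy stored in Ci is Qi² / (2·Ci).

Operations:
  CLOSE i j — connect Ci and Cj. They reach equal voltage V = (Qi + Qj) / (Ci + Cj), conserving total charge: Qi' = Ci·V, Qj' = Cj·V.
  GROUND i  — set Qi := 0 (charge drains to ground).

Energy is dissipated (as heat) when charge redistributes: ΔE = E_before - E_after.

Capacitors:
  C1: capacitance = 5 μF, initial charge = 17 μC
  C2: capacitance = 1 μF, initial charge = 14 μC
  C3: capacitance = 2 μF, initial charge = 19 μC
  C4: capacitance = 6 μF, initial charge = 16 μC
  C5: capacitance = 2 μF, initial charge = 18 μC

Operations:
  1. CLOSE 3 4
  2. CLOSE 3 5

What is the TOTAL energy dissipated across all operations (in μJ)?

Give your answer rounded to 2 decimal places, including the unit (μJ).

Answer: 45.72 μJ

Derivation:
Initial: C1(5μF, Q=17μC, V=3.40V), C2(1μF, Q=14μC, V=14.00V), C3(2μF, Q=19μC, V=9.50V), C4(6μF, Q=16μC, V=2.67V), C5(2μF, Q=18μC, V=9.00V)
Op 1: CLOSE 3-4: Q_total=35.00, C_total=8.00, V=4.38; Q3=8.75, Q4=26.25; dissipated=35.021
Op 2: CLOSE 3-5: Q_total=26.75, C_total=4.00, V=6.69; Q3=13.38, Q5=13.38; dissipated=10.695
Total dissipated: 45.716 μJ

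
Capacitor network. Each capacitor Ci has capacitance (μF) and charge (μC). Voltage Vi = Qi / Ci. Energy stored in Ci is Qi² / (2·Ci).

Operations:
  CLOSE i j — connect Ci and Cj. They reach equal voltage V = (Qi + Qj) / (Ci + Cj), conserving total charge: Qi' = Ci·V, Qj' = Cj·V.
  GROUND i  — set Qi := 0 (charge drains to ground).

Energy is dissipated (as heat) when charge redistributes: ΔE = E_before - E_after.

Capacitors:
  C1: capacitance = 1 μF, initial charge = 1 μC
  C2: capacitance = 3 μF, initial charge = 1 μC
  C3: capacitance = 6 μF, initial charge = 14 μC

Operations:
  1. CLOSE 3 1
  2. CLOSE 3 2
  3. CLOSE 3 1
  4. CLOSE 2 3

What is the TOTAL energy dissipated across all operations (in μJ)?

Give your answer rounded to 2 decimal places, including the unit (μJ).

Answer: 4.20 μJ

Derivation:
Initial: C1(1μF, Q=1μC, V=1.00V), C2(3μF, Q=1μC, V=0.33V), C3(6μF, Q=14μC, V=2.33V)
Op 1: CLOSE 3-1: Q_total=15.00, C_total=7.00, V=2.14; Q3=12.86, Q1=2.14; dissipated=0.762
Op 2: CLOSE 3-2: Q_total=13.86, C_total=9.00, V=1.54; Q3=9.24, Q2=4.62; dissipated=3.274
Op 3: CLOSE 3-1: Q_total=11.38, C_total=7.00, V=1.63; Q3=9.76, Q1=1.63; dissipated=0.156
Op 4: CLOSE 2-3: Q_total=14.37, C_total=9.00, V=1.60; Q2=4.79, Q3=9.58; dissipated=0.007
Total dissipated: 4.200 μJ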